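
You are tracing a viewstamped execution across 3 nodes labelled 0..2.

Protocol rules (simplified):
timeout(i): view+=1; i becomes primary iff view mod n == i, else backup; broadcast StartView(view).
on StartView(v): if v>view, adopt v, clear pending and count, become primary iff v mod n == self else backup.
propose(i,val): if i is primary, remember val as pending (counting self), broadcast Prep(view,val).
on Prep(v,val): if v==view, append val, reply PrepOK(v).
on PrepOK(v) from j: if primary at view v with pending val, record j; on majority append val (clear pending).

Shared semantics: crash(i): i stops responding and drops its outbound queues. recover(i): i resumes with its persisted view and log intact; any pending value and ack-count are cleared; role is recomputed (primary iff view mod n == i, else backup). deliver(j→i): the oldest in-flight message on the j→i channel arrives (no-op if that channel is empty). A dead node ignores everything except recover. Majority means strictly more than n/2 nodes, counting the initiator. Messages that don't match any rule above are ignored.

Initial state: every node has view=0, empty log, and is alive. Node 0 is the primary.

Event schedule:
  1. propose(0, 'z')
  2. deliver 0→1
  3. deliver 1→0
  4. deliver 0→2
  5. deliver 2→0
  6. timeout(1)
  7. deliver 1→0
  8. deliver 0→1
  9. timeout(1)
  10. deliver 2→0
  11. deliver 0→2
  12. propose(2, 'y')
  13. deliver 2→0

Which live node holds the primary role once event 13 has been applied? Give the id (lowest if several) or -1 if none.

[1] propose(0,'z') → ∅
[2] deliver 0→1 → N1(back v0 [z])
[3] deliver 1→0 → N0(prim v0 [z])
[4] deliver 0→2 → N2(back v0 [z])
[5] deliver 2→0 → ∅
[6] timeout(1) → N1(prim v1 [z])
[7] deliver 1→0 → N0(back v1 [z])
[8] deliver 0→1 → ∅
[9] timeout(1) → N1(back v2 [z])
[10] deliver 2→0 → ∅
[11] deliver 0→2 → ∅
[12] propose(2,'y') → ∅
[13] deliver 2→0 → ∅

-1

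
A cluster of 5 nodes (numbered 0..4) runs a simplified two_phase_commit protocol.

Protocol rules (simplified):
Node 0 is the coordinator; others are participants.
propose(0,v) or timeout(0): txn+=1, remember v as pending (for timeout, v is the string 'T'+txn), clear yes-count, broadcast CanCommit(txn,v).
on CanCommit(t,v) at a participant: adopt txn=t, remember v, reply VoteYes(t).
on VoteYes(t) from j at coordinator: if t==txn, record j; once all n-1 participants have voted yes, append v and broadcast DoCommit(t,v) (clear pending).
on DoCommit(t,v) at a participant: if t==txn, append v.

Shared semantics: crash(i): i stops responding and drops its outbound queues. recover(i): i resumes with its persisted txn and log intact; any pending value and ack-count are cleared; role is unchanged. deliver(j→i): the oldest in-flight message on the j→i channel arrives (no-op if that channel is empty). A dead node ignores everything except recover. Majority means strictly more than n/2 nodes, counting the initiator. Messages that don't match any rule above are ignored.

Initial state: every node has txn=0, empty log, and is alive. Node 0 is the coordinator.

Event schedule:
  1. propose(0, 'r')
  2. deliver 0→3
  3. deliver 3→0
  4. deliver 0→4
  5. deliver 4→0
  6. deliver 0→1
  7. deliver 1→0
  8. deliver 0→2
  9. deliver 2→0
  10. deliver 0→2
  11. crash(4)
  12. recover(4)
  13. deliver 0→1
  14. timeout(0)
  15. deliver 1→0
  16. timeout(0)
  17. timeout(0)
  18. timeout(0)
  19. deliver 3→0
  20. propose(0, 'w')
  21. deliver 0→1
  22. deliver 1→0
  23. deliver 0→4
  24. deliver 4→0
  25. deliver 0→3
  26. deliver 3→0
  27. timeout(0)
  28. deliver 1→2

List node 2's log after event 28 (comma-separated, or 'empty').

[1] propose(0,'r') → N0(coor t1 [-])
[2] deliver 0→3 → N3(part t1 [-])
[3] deliver 3→0 → ∅
[4] deliver 0→4 → N4(part t1 [-])
[5] deliver 4→0 → ∅
[6] deliver 0→1 → N1(part t1 [-])
[7] deliver 1→0 → ∅
[8] deliver 0→2 → N2(part t1 [-])
[9] deliver 2→0 → N0(coor t1 [r])
[10] deliver 0→2 → N2(part t1 [r])
[11] crash(4) → N4(✗part t1 [-])
[12] recover(4) → N4(part t1 [-])
[13] deliver 0→1 → N1(part t1 [r])
[14] timeout(0) → N0(coor t2 [r])
[15] deliver 1→0 → ∅
[16] timeout(0) → N0(coor t3 [r])
[17] timeout(0) → N0(coor t4 [r])
[18] timeout(0) → N0(coor t5 [r])
[19] deliver 3→0 → ∅
[20] propose(0,'w') → N0(coor t6 [r])
[21] deliver 0→1 → N1(part t2 [r])
[22] deliver 1→0 → ∅
[23] deliver 0→4 → N4(part t1 [r])
[24] deliver 4→0 → ∅
[25] deliver 0→3 → N3(part t1 [r])
[26] deliver 3→0 → ∅
[27] timeout(0) → N0(coor t7 [r])
[28] deliver 1→2 → ∅

r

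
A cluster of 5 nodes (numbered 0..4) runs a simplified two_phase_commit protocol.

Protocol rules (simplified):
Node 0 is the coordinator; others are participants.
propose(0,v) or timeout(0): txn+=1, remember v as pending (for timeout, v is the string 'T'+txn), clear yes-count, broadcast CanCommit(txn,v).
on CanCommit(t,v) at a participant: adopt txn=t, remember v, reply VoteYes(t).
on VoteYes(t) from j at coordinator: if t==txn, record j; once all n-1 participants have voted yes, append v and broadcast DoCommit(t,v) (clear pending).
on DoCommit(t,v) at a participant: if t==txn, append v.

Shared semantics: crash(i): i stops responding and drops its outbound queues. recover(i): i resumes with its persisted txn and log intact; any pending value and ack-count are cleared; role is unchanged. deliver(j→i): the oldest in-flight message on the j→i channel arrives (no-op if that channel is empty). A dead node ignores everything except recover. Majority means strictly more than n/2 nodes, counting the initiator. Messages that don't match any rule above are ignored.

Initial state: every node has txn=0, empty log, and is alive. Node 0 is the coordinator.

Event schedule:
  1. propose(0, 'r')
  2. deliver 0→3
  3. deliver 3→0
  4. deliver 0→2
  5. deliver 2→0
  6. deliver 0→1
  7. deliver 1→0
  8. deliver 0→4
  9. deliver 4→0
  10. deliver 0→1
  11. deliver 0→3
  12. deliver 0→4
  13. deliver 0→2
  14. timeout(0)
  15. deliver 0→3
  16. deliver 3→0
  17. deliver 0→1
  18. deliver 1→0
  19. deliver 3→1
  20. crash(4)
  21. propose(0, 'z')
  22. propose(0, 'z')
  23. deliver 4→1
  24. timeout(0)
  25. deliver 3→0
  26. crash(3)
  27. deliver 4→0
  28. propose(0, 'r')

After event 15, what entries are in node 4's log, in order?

r

1. propose(0,'r'):  <0:coor t1 ->
2. deliver 0→3:  <3:part t1 ->
3. deliver 3→0:  nop
4. deliver 0→2:  <2:part t1 ->
5. deliver 2→0:  nop
6. deliver 0→1:  <1:part t1 ->
7. deliver 1→0:  nop
8. deliver 0→4:  <4:part t1 ->
9. deliver 4→0:  <0:coor t1 r>
10. deliver 0→1:  <1:part t1 r>
11. deliver 0→3:  <3:part t1 r>
12. deliver 0→4:  <4:part t1 r>
13. deliver 0→2:  <2:part t1 r>
14. timeout(0):  <0:coor t2 r>
15. deliver 0→3:  <3:part t2 r>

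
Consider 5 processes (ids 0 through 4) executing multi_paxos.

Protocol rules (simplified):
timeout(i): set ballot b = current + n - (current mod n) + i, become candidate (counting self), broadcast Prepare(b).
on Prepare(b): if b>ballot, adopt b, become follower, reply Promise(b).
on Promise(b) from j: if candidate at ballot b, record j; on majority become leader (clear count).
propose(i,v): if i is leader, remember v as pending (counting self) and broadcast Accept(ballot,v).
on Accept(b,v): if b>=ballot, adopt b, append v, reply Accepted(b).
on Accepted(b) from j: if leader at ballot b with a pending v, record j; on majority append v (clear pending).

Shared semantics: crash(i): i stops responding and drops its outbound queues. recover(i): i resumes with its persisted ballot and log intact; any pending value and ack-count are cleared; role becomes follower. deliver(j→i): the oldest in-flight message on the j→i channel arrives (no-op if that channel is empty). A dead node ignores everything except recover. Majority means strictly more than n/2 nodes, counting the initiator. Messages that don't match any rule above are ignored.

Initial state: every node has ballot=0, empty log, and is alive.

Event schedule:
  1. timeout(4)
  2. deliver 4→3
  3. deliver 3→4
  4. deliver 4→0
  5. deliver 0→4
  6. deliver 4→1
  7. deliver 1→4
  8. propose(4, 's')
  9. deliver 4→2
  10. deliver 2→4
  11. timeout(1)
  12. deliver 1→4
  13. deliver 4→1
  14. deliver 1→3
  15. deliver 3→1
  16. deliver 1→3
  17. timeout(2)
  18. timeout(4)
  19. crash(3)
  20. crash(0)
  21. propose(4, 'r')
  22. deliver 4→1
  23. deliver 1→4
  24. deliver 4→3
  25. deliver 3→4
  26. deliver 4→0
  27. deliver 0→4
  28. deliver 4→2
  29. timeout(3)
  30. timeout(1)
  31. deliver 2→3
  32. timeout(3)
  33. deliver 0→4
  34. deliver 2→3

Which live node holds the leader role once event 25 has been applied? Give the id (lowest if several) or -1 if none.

after 1 — timeout(4): n4:cand/b9/[-]
after 2 — deliver 4→3: n3:foll/b9/[-]
after 3 — deliver 3→4: ·
after 4 — deliver 4→0: n0:foll/b9/[-]
after 5 — deliver 0→4: n4:lead/b9/[-]
after 6 — deliver 4→1: n1:foll/b9/[-]
after 7 — deliver 1→4: ·
after 8 — propose(4,'s'): ·
after 9 — deliver 4→2: n2:foll/b9/[-]
after 10 — deliver 2→4: ·
after 11 — timeout(1): n1:cand/b11/[-]
after 12 — deliver 1→4: n4:foll/b11/[-]
after 13 — deliver 4→1: ·
after 14 — deliver 1→3: n3:foll/b11/[-]
after 15 — deliver 3→1: ·
after 16 — deliver 1→3: ·
after 17 — timeout(2): n2:cand/b12/[-]
after 18 — timeout(4): n4:cand/b19/[-]
after 19 — crash(3): n3:✗foll/b11/[-]
after 20 — crash(0): n0:✗foll/b9/[-]
after 21 — propose(4,'r'): ·
after 22 — deliver 4→1: n1:lead/b11/[-]
after 23 — deliver 1→4: ·
after 24 — deliver 4→3: ·
after 25 — deliver 3→4: ·

1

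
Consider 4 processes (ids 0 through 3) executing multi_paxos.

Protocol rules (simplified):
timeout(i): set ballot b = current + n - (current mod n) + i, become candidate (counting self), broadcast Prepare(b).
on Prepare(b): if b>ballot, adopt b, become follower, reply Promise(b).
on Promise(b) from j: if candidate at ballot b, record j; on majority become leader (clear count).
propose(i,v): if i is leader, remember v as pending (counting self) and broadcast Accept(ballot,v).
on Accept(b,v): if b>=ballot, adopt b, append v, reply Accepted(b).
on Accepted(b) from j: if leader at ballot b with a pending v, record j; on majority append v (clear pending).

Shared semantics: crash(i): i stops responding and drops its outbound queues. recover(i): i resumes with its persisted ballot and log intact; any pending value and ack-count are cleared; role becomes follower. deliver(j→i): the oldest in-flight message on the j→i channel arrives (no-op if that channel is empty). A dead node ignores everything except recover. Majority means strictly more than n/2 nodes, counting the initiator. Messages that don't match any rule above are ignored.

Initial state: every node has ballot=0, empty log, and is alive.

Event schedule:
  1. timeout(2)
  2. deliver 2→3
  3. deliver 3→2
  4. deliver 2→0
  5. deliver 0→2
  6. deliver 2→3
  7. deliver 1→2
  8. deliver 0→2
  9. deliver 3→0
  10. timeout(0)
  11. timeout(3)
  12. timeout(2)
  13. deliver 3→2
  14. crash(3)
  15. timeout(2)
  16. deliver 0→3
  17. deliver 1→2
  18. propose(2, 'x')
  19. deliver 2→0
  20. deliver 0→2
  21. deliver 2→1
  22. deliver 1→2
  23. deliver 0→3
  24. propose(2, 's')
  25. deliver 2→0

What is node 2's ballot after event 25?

[1] timeout(2) → N2(cand b6 [-])
[2] deliver 2→3 → N3(foll b6 [-])
[3] deliver 3→2 → ∅
[4] deliver 2→0 → N0(foll b6 [-])
[5] deliver 0→2 → N2(lead b6 [-])
[6] deliver 2→3 → ∅
[7] deliver 1→2 → ∅
[8] deliver 0→2 → ∅
[9] deliver 3→0 → ∅
[10] timeout(0) → N0(cand b8 [-])
[11] timeout(3) → N3(cand b11 [-])
[12] timeout(2) → N2(cand b10 [-])
[13] deliver 3→2 → N2(foll b11 [-])
[14] crash(3) → N3(✗cand b11 [-])
[15] timeout(2) → N2(cand b14 [-])
[16] deliver 0→3 → ∅
[17] deliver 1→2 → ∅
[18] propose(2,'x') → ∅
[19] deliver 2→0 → N0(foll b10 [-])
[20] deliver 0→2 → ∅
[21] deliver 2→1 → N1(foll b6 [-])
[22] deliver 1→2 → ∅
[23] deliver 0→3 → ∅
[24] propose(2,'s') → ∅
[25] deliver 2→0 → N0(foll b14 [-])

14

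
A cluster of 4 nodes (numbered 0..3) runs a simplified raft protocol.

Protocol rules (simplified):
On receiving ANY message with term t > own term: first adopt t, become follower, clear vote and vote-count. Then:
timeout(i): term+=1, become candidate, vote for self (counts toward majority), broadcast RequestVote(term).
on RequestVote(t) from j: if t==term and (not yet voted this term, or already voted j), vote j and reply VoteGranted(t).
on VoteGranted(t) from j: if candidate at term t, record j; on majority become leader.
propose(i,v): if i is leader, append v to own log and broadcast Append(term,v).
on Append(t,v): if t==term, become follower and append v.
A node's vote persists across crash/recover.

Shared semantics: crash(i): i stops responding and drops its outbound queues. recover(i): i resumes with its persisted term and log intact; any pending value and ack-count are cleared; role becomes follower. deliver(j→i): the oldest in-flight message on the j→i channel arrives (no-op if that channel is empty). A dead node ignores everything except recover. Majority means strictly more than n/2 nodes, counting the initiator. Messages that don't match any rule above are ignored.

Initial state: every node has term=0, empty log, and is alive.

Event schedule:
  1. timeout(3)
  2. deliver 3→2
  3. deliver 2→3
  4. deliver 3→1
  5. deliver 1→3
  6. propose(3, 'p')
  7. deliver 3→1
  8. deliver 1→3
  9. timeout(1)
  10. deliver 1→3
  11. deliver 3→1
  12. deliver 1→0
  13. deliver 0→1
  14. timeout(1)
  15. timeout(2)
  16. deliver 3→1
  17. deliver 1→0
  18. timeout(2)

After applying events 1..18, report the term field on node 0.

3

1. timeout(3):  <3:cand t1 ->
2. deliver 3→2:  <2:foll t1 ->
3. deliver 2→3:  nop
4. deliver 3→1:  <1:foll t1 ->
5. deliver 1→3:  <3:lead t1 ->
6. propose(3,'p'):  <3:lead t1 p>
7. deliver 3→1:  <1:foll t1 p>
8. deliver 1→3:  nop
9. timeout(1):  <1:cand t2 p>
10. deliver 1→3:  <3:foll t2 p>
11. deliver 3→1:  nop
12. deliver 1→0:  <0:foll t2 ->
13. deliver 0→1:  <1:lead t2 p>
14. timeout(1):  <1:cand t3 p>
15. timeout(2):  <2:cand t2 ->
16. deliver 3→1:  nop
17. deliver 1→0:  <0:foll t3 ->
18. timeout(2):  <2:cand t3 ->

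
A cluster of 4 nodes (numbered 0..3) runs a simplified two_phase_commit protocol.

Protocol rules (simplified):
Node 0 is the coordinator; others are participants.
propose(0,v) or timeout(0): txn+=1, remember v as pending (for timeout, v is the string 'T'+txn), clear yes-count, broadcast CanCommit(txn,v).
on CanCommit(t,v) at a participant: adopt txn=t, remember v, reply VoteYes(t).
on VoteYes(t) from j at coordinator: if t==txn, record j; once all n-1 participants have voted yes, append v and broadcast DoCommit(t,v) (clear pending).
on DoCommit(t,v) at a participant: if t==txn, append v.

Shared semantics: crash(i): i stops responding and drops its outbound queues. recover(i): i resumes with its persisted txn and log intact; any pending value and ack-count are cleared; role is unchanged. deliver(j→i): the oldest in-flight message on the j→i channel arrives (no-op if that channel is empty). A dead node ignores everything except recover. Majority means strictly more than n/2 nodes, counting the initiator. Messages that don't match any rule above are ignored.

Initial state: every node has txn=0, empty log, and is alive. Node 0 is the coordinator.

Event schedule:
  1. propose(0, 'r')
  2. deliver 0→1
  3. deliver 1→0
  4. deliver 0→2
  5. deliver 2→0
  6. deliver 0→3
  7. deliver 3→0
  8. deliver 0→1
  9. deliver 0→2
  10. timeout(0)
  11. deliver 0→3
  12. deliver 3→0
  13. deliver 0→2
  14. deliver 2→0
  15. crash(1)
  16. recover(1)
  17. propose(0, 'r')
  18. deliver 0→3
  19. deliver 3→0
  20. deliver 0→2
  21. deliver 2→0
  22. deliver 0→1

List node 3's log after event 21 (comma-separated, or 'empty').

r

after 1 — propose(0,'r'): n0:coor/t1/[-]
after 2 — deliver 0→1: n1:part/t1/[-]
after 3 — deliver 1→0: ·
after 4 — deliver 0→2: n2:part/t1/[-]
after 5 — deliver 2→0: ·
after 6 — deliver 0→3: n3:part/t1/[-]
after 7 — deliver 3→0: n0:coor/t1/[r]
after 8 — deliver 0→1: n1:part/t1/[r]
after 9 — deliver 0→2: n2:part/t1/[r]
after 10 — timeout(0): n0:coor/t2/[r]
after 11 — deliver 0→3: n3:part/t1/[r]
after 12 — deliver 3→0: ·
after 13 — deliver 0→2: n2:part/t2/[r]
after 14 — deliver 2→0: ·
after 15 — crash(1): n1:✗part/t1/[r]
after 16 — recover(1): n1:part/t1/[r]
after 17 — propose(0,'r'): n0:coor/t3/[r]
after 18 — deliver 0→3: n3:part/t2/[r]
after 19 — deliver 3→0: ·
after 20 — deliver 0→2: n2:part/t3/[r]
after 21 — deliver 2→0: ·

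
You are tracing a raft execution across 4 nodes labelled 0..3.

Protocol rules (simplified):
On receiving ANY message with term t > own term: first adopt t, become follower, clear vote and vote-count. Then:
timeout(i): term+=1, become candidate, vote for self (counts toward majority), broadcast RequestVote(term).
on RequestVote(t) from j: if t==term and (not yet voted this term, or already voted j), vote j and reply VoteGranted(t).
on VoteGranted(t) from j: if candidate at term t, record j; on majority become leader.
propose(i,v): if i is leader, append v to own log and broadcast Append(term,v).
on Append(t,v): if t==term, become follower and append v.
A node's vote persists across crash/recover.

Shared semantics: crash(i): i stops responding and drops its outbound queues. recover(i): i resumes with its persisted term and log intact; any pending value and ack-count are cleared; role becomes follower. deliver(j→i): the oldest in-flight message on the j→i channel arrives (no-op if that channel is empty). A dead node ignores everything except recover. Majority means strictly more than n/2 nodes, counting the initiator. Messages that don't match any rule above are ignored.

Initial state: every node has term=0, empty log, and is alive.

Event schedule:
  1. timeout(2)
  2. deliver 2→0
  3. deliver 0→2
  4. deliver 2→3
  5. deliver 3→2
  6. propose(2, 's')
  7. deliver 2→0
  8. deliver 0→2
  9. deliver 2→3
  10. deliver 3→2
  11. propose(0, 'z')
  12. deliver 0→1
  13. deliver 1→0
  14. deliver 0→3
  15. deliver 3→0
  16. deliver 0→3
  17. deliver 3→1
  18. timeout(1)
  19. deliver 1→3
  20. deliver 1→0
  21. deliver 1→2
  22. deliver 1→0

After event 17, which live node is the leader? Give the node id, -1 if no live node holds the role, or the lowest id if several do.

2

[1] timeout(2) → N2(cand t1 [-])
[2] deliver 2→0 → N0(foll t1 [-])
[3] deliver 0→2 → ∅
[4] deliver 2→3 → N3(foll t1 [-])
[5] deliver 3→2 → N2(lead t1 [-])
[6] propose(2,'s') → N2(lead t1 [s])
[7] deliver 2→0 → N0(foll t1 [s])
[8] deliver 0→2 → ∅
[9] deliver 2→3 → N3(foll t1 [s])
[10] deliver 3→2 → ∅
[11] propose(0,'z') → ∅
[12] deliver 0→1 → ∅
[13] deliver 1→0 → ∅
[14] deliver 0→3 → ∅
[15] deliver 3→0 → ∅
[16] deliver 0→3 → ∅
[17] deliver 3→1 → ∅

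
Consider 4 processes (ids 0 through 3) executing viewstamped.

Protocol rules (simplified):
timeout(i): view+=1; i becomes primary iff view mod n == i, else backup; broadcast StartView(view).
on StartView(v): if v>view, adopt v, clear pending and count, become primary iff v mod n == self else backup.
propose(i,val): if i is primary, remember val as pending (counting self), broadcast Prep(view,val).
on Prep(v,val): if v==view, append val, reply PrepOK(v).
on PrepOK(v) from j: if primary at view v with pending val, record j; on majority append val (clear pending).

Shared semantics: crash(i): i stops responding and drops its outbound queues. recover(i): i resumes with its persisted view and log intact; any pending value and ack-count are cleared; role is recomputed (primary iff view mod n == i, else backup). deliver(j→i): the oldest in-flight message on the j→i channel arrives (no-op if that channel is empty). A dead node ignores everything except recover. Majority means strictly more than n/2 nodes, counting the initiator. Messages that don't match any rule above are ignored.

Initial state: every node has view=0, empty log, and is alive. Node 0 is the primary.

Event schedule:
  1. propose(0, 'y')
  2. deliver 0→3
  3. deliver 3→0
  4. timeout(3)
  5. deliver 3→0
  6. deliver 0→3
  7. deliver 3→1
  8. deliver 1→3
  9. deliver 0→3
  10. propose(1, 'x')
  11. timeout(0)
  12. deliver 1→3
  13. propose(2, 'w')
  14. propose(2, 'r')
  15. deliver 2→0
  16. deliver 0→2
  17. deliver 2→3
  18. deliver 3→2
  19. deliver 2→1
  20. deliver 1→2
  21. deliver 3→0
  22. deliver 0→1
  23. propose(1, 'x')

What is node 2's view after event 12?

e1 propose(0,'y'): ·
e2 deliver 0→3: 3[back,v=0,y]
e3 deliver 3→0: ·
e4 timeout(3): 3[back,v=1,y]
e5 deliver 3→0: 0[back,v=1,-]
e6 deliver 0→3: ·
e7 deliver 3→1: 1[prim,v=1,-]
e8 deliver 1→3: ·
e9 deliver 0→3: ·
e10 propose(1,'x'): ·
e11 timeout(0): 0[back,v=2,-]
e12 deliver 1→3: 3[back,v=1,y,x]

0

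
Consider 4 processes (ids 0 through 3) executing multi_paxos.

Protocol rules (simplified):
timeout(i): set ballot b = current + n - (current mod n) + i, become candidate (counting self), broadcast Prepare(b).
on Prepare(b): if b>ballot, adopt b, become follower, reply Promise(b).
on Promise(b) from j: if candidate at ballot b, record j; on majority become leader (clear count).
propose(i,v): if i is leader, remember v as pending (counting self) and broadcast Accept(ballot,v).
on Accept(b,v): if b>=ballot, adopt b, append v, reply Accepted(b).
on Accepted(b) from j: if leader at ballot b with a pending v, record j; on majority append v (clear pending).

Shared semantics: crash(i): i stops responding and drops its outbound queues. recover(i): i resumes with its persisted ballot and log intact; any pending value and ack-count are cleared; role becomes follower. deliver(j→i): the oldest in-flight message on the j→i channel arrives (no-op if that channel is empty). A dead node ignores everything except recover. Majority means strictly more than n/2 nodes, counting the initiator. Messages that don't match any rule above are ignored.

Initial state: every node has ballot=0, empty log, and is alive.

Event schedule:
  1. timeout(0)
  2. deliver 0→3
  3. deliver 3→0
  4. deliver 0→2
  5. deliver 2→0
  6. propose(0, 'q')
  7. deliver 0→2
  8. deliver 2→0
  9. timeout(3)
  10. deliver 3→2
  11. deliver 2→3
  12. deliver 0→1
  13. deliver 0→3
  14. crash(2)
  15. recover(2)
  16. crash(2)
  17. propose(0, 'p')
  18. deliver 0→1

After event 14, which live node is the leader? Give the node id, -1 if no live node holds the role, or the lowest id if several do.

[1] timeout(0) → N0(cand b4 [-])
[2] deliver 0→3 → N3(foll b4 [-])
[3] deliver 3→0 → ∅
[4] deliver 0→2 → N2(foll b4 [-])
[5] deliver 2→0 → N0(lead b4 [-])
[6] propose(0,'q') → ∅
[7] deliver 0→2 → N2(foll b4 [q])
[8] deliver 2→0 → ∅
[9] timeout(3) → N3(cand b11 [-])
[10] deliver 3→2 → N2(foll b11 [q])
[11] deliver 2→3 → ∅
[12] deliver 0→1 → N1(foll b4 [-])
[13] deliver 0→3 → ∅
[14] crash(2) → N2(✗foll b11 [q])

0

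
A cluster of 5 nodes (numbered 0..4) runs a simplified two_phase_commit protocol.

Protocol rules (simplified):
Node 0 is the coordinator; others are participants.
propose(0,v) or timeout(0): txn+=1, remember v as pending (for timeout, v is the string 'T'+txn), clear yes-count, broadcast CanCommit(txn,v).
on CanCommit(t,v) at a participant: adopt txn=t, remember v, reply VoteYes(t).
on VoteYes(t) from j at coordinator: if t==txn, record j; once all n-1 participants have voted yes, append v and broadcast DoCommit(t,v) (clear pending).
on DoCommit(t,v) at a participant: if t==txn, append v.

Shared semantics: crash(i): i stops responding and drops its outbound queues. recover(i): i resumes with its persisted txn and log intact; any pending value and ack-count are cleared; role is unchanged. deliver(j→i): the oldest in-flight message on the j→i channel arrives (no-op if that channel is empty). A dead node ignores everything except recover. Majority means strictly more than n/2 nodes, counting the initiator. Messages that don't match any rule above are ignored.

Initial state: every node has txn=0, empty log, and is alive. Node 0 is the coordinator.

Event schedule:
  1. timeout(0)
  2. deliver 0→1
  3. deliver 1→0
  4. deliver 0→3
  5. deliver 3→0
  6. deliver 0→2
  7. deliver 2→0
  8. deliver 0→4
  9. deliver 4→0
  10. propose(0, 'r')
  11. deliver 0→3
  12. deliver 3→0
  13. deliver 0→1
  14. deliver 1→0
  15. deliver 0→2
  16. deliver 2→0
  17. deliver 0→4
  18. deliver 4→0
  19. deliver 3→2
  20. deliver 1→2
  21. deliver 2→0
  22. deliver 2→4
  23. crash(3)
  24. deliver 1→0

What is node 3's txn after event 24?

step 1 timeout(0): 0={coor,t=1,log=-}
step 2 deliver 0→1: 1={part,t=1,log=-}
step 3 deliver 1→0: —
step 4 deliver 0→3: 3={part,t=1,log=-}
step 5 deliver 3→0: —
step 6 deliver 0→2: 2={part,t=1,log=-}
step 7 deliver 2→0: —
step 8 deliver 0→4: 4={part,t=1,log=-}
step 9 deliver 4→0: 0={coor,t=1,log=T1}
step 10 propose(0,'r'): 0={coor,t=2,log=T1}
step 11 deliver 0→3: 3={part,t=1,log=T1}
step 12 deliver 3→0: —
step 13 deliver 0→1: 1={part,t=1,log=T1}
step 14 deliver 1→0: —
step 15 deliver 0→2: 2={part,t=1,log=T1}
step 16 deliver 2→0: —
step 17 deliver 0→4: 4={part,t=1,log=T1}
step 18 deliver 4→0: —
step 19 deliver 3→2: —
step 20 deliver 1→2: —
step 21 deliver 2→0: —
step 22 deliver 2→4: —
step 23 crash(3): 3={✗part,t=1,log=T1}
step 24 deliver 1→0: —

1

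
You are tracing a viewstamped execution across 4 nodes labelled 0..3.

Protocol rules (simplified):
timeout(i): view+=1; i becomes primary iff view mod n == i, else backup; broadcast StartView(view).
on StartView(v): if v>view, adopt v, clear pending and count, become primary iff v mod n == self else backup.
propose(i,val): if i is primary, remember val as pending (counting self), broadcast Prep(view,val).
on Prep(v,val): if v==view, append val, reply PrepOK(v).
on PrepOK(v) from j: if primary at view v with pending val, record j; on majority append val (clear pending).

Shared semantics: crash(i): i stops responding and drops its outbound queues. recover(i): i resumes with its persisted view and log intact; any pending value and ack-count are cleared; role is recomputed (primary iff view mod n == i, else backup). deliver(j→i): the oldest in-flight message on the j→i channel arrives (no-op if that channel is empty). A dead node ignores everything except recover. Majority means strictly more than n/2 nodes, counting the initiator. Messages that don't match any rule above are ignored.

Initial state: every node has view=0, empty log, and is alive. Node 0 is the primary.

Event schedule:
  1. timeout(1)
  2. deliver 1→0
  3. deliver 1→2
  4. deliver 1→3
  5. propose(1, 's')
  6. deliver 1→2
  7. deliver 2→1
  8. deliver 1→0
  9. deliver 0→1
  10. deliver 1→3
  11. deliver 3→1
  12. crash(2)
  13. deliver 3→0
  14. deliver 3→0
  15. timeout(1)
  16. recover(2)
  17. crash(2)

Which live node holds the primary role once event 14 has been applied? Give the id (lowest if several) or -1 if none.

1

e1 timeout(1): 1[prim,v=1,-]
e2 deliver 1→0: 0[back,v=1,-]
e3 deliver 1→2: 2[back,v=1,-]
e4 deliver 1→3: 3[back,v=1,-]
e5 propose(1,'s'): ·
e6 deliver 1→2: 2[back,v=1,s]
e7 deliver 2→1: ·
e8 deliver 1→0: 0[back,v=1,s]
e9 deliver 0→1: 1[prim,v=1,s]
e10 deliver 1→3: 3[back,v=1,s]
e11 deliver 3→1: ·
e12 crash(2): 2[✗back,v=1,s]
e13 deliver 3→0: ·
e14 deliver 3→0: ·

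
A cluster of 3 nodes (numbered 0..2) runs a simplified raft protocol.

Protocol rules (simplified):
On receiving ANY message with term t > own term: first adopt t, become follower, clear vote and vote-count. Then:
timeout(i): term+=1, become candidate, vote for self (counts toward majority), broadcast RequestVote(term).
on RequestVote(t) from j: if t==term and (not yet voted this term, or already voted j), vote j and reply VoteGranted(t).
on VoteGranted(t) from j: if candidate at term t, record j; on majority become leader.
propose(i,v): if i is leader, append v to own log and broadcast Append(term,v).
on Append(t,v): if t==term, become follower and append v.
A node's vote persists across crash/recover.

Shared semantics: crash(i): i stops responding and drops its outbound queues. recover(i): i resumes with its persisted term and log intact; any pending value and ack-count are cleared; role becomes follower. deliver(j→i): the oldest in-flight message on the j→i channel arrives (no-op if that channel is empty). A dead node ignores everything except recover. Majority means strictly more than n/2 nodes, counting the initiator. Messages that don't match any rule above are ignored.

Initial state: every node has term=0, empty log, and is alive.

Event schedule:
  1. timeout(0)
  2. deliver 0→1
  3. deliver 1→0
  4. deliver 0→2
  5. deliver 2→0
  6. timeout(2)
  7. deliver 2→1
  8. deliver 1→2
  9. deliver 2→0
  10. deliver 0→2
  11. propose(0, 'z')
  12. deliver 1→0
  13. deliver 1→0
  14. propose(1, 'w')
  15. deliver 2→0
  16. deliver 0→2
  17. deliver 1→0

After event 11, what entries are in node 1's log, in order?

empty

[1] timeout(0) → N0(cand t1 [-])
[2] deliver 0→1 → N1(foll t1 [-])
[3] deliver 1→0 → N0(lead t1 [-])
[4] deliver 0→2 → N2(foll t1 [-])
[5] deliver 2→0 → ∅
[6] timeout(2) → N2(cand t2 [-])
[7] deliver 2→1 → N1(foll t2 [-])
[8] deliver 1→2 → N2(lead t2 [-])
[9] deliver 2→0 → N0(foll t2 [-])
[10] deliver 0→2 → ∅
[11] propose(0,'z') → ∅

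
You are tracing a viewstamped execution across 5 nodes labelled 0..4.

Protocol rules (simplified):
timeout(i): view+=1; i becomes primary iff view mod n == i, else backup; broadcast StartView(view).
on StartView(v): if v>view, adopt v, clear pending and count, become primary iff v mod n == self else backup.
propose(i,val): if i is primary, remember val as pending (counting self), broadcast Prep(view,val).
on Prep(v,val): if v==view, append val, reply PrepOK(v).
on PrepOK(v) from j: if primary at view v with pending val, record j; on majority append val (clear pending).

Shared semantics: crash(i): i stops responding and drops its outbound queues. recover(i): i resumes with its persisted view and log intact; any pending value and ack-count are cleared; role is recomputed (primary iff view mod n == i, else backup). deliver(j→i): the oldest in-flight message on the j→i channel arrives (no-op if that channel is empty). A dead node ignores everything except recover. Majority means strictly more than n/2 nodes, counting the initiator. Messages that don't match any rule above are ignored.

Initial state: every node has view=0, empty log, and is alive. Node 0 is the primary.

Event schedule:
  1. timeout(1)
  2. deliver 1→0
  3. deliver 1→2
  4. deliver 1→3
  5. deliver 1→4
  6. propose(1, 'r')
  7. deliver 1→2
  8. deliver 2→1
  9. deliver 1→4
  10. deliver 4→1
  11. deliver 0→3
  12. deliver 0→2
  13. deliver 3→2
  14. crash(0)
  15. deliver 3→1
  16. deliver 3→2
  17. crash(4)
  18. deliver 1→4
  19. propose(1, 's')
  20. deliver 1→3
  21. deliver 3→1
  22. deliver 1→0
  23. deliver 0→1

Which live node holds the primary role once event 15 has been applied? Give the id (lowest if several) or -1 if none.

1

step 1 timeout(1): 1={prim,v=1,log=-}
step 2 deliver 1→0: 0={back,v=1,log=-}
step 3 deliver 1→2: 2={back,v=1,log=-}
step 4 deliver 1→3: 3={back,v=1,log=-}
step 5 deliver 1→4: 4={back,v=1,log=-}
step 6 propose(1,'r'): —
step 7 deliver 1→2: 2={back,v=1,log=r}
step 8 deliver 2→1: —
step 9 deliver 1→4: 4={back,v=1,log=r}
step 10 deliver 4→1: 1={prim,v=1,log=r}
step 11 deliver 0→3: —
step 12 deliver 0→2: —
step 13 deliver 3→2: —
step 14 crash(0): 0={✗back,v=1,log=-}
step 15 deliver 3→1: —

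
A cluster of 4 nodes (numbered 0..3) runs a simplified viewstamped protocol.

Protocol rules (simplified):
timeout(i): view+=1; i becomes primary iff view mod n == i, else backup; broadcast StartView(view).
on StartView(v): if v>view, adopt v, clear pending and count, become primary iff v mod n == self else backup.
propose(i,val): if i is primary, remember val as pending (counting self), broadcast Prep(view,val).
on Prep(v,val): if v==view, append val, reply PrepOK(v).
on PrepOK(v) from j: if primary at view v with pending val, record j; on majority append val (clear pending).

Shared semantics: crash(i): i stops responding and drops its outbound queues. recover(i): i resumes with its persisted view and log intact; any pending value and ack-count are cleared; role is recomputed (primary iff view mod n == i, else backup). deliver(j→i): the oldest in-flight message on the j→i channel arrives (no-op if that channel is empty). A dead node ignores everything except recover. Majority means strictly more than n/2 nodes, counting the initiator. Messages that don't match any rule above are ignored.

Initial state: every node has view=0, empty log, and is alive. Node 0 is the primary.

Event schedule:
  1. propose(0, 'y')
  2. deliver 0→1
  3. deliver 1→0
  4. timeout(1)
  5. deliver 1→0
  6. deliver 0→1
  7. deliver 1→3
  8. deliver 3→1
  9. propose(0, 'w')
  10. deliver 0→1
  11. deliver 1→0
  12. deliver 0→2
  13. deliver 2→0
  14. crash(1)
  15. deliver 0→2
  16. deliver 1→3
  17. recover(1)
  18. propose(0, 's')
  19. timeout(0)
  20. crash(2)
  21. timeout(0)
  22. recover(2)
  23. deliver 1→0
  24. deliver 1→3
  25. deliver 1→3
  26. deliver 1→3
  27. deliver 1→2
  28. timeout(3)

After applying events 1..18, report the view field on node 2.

0

after 1 — propose(0,'y'): ·
after 2 — deliver 0→1: n1:back/v0/[y]
after 3 — deliver 1→0: ·
after 4 — timeout(1): n1:prim/v1/[y]
after 5 — deliver 1→0: n0:back/v1/[-]
after 6 — deliver 0→1: ·
after 7 — deliver 1→3: n3:back/v1/[-]
after 8 — deliver 3→1: ·
after 9 — propose(0,'w'): ·
after 10 — deliver 0→1: ·
after 11 — deliver 1→0: ·
after 12 — deliver 0→2: n2:back/v0/[y]
after 13 — deliver 2→0: ·
after 14 — crash(1): n1:✗prim/v1/[y]
after 15 — deliver 0→2: ·
after 16 — deliver 1→3: ·
after 17 — recover(1): n1:prim/v1/[y]
after 18 — propose(0,'s'): ·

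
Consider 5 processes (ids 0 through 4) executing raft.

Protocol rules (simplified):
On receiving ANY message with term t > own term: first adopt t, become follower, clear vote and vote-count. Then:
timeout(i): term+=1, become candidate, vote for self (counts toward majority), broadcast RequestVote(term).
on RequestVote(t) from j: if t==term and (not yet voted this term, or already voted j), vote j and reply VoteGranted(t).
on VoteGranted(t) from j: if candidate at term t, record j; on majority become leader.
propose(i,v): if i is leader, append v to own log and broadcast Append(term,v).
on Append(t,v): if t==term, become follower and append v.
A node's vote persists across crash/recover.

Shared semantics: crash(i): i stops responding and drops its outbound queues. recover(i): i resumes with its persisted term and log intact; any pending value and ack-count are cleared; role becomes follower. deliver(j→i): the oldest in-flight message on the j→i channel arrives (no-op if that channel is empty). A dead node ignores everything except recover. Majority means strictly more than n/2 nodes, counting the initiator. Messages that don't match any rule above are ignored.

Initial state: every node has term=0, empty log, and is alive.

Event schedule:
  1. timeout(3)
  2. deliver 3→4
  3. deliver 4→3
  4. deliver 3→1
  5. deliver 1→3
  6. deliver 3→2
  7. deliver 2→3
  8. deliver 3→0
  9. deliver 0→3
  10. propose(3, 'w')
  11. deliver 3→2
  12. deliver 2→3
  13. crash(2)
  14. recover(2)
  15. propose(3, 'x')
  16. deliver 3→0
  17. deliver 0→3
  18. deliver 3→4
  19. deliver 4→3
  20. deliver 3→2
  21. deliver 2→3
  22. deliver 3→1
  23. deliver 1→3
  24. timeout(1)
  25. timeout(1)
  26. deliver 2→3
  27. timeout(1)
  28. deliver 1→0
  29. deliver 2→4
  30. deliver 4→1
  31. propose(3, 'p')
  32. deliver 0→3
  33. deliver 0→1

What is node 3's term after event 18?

[1] timeout(3) → N3(cand t1 [-])
[2] deliver 3→4 → N4(foll t1 [-])
[3] deliver 4→3 → ∅
[4] deliver 3→1 → N1(foll t1 [-])
[5] deliver 1→3 → N3(lead t1 [-])
[6] deliver 3→2 → N2(foll t1 [-])
[7] deliver 2→3 → ∅
[8] deliver 3→0 → N0(foll t1 [-])
[9] deliver 0→3 → ∅
[10] propose(3,'w') → N3(lead t1 [w])
[11] deliver 3→2 → N2(foll t1 [w])
[12] deliver 2→3 → ∅
[13] crash(2) → N2(✗foll t1 [w])
[14] recover(2) → N2(foll t1 [w])
[15] propose(3,'x') → N3(lead t1 [w,x])
[16] deliver 3→0 → N0(foll t1 [w])
[17] deliver 0→3 → ∅
[18] deliver 3→4 → N4(foll t1 [w])

1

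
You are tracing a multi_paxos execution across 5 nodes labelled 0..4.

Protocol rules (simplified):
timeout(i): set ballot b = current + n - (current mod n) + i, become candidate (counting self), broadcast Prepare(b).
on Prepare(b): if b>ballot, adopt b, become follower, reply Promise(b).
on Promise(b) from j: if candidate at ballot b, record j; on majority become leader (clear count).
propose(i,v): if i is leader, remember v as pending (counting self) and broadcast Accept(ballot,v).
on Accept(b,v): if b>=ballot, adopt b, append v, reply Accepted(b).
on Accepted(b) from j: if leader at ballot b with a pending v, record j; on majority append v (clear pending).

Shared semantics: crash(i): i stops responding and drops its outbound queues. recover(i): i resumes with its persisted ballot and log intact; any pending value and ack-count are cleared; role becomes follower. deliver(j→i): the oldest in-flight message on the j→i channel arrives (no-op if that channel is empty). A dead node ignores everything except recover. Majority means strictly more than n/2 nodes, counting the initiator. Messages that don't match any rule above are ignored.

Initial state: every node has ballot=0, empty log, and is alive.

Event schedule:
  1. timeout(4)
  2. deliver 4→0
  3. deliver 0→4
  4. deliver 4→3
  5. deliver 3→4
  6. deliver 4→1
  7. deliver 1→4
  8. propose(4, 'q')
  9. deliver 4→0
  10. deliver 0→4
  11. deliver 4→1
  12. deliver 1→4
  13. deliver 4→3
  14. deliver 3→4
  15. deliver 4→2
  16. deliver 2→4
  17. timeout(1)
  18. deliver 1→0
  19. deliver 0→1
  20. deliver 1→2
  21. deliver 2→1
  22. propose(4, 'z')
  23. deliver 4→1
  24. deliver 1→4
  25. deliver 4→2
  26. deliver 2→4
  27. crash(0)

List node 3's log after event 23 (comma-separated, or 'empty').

q

step 1 timeout(4): 4={cand,b=9,log=-}
step 2 deliver 4→0: 0={foll,b=9,log=-}
step 3 deliver 0→4: —
step 4 deliver 4→3: 3={foll,b=9,log=-}
step 5 deliver 3→4: 4={lead,b=9,log=-}
step 6 deliver 4→1: 1={foll,b=9,log=-}
step 7 deliver 1→4: —
step 8 propose(4,'q'): —
step 9 deliver 4→0: 0={foll,b=9,log=q}
step 10 deliver 0→4: —
step 11 deliver 4→1: 1={foll,b=9,log=q}
step 12 deliver 1→4: 4={lead,b=9,log=q}
step 13 deliver 4→3: 3={foll,b=9,log=q}
step 14 deliver 3→4: —
step 15 deliver 4→2: 2={foll,b=9,log=-}
step 16 deliver 2→4: —
step 17 timeout(1): 1={cand,b=11,log=q}
step 18 deliver 1→0: 0={foll,b=11,log=q}
step 19 deliver 0→1: —
step 20 deliver 1→2: 2={foll,b=11,log=-}
step 21 deliver 2→1: 1={lead,b=11,log=q}
step 22 propose(4,'z'): —
step 23 deliver 4→1: —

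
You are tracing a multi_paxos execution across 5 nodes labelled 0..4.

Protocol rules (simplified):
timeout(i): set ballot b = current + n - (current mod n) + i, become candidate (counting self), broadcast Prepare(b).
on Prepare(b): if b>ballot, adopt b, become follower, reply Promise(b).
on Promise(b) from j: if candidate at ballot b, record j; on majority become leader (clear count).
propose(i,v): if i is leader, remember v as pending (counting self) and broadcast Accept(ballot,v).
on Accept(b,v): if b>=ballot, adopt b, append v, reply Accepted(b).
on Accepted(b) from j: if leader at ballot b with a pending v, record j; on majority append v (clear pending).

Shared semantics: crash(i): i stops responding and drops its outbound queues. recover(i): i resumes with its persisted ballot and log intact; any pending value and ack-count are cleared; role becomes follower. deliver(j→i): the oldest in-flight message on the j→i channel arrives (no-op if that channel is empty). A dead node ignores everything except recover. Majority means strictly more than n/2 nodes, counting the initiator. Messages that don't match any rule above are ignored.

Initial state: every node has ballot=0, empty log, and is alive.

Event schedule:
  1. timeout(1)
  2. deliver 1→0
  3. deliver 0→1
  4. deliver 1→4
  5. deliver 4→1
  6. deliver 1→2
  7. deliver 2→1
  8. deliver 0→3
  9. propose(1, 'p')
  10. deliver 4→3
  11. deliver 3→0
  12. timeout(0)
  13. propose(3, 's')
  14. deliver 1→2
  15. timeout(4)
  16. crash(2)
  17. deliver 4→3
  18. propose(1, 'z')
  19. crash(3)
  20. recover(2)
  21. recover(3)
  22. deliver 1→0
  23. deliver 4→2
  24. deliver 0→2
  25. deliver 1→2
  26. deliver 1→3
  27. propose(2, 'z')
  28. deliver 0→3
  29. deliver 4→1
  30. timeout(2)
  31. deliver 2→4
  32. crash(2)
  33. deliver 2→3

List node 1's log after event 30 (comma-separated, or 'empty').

empty

step 1 timeout(1): 1={cand,b=6,log=-}
step 2 deliver 1→0: 0={foll,b=6,log=-}
step 3 deliver 0→1: —
step 4 deliver 1→4: 4={foll,b=6,log=-}
step 5 deliver 4→1: 1={lead,b=6,log=-}
step 6 deliver 1→2: 2={foll,b=6,log=-}
step 7 deliver 2→1: —
step 8 deliver 0→3: —
step 9 propose(1,'p'): —
step 10 deliver 4→3: —
step 11 deliver 3→0: —
step 12 timeout(0): 0={cand,b=10,log=-}
step 13 propose(3,'s'): —
step 14 deliver 1→2: 2={foll,b=6,log=p}
step 15 timeout(4): 4={cand,b=14,log=-}
step 16 crash(2): 2={✗foll,b=6,log=p}
step 17 deliver 4→3: 3={foll,b=14,log=-}
step 18 propose(1,'z'): —
step 19 crash(3): 3={✗foll,b=14,log=-}
step 20 recover(2): 2={foll,b=6,log=p}
step 21 recover(3): 3={foll,b=14,log=-}
step 22 deliver 1→0: —
step 23 deliver 4→2: 2={foll,b=14,log=p}
step 24 deliver 0→2: —
step 25 deliver 1→2: —
step 26 deliver 1→3: —
step 27 propose(2,'z'): —
step 28 deliver 0→3: —
step 29 deliver 4→1: 1={foll,b=14,log=-}
step 30 timeout(2): 2={cand,b=17,log=p}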